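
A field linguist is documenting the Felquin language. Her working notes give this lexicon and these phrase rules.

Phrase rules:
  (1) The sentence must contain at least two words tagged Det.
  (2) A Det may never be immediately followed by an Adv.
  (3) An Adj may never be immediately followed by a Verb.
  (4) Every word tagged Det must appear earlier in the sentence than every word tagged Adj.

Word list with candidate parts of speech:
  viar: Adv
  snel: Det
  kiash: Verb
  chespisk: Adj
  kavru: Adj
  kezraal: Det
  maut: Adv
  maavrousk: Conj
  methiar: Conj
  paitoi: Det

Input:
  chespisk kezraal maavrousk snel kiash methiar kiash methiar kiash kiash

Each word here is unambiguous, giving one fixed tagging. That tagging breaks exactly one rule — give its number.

4

Fixed tagging: Adj Det Conj Det Verb Conj Verb Conj Verb Verb.
Rule check: R1 holds, R2 holds, R3 holds, R4 violated.
Only rule 4 fails.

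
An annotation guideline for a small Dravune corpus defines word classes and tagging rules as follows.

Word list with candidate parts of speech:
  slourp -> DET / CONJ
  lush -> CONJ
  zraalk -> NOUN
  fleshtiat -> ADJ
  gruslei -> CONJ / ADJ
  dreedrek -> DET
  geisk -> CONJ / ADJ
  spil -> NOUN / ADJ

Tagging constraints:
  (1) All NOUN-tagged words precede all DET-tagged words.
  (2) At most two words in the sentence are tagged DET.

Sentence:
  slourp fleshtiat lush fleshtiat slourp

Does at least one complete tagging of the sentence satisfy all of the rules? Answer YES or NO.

Candidates per position — 1:slourp {DET,CONJ}; 2:fleshtiat {ADJ}; 3:lush {CONJ}; 4:fleshtiat {ADJ}; 5:slourp {DET,CONJ}.
One satisfying assignment: DET ADJ CONJ ADJ DET.
Checking: rule 1 holds; rule 2 holds.

YES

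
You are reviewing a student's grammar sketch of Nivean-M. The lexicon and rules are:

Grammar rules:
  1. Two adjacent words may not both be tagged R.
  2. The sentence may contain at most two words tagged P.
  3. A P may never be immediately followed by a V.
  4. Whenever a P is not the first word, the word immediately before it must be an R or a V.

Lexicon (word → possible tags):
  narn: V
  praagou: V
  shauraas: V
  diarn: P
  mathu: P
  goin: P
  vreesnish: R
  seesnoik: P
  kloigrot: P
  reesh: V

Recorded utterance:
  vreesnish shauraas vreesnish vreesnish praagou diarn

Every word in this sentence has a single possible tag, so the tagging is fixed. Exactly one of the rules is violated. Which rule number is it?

1

Fixed tagging: R V R R V P.
Rule check: R1 fails, R2 ok, R3 ok, R4 ok.
Only rule 1 fails.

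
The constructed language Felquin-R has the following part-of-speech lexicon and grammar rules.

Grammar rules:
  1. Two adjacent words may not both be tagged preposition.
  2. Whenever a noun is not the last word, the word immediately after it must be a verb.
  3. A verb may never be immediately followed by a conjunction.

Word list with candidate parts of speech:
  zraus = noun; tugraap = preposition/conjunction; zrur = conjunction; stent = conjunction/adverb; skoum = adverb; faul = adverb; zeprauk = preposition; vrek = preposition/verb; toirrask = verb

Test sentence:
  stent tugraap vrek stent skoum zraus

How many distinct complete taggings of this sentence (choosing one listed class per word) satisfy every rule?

8

Candidates per position — 1:stent {conjunction,adverb}; 2:tugraap {preposition,conjunction}; 3:vrek {preposition,verb}; 4:stent {conjunction,adverb}; 5:skoum {adverb}; 6:zraus {noun}.
There are 16 candidate sequences in total.
Checking each against the rules leaves 8 sequences.
Count = 8.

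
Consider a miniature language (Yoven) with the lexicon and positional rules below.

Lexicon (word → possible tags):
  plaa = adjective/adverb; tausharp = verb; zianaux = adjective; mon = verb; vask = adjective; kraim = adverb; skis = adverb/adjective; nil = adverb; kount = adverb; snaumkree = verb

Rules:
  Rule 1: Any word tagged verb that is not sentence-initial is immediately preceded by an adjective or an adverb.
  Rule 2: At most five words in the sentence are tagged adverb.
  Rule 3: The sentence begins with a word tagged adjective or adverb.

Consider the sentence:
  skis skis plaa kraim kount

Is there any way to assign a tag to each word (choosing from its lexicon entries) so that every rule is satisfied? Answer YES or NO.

YES

Candidates per position — 1:skis {adverb,adjective}; 2:skis {adverb,adjective}; 3:plaa {adjective,adverb}; 4:kraim {adverb}; 5:kount {adverb}.
One satisfying assignment: adjective adjective adverb adverb adverb.
Check: rule 1 satisfied; rule 2 satisfied; rule 3 satisfied.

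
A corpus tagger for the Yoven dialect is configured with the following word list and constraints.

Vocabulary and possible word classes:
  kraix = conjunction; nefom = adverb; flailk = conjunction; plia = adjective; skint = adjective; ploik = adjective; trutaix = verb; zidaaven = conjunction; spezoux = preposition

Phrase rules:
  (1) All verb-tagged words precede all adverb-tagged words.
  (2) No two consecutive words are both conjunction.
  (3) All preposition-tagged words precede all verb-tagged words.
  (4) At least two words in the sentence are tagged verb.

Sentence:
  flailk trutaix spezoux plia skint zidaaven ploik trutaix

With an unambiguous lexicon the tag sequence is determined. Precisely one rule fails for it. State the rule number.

3

Fixed tagging: conjunction verb preposition adjective adjective conjunction adjective verb.
Rule check: R1 holds, R2 holds, R3 violated, R4 holds.
Only rule 3 fails.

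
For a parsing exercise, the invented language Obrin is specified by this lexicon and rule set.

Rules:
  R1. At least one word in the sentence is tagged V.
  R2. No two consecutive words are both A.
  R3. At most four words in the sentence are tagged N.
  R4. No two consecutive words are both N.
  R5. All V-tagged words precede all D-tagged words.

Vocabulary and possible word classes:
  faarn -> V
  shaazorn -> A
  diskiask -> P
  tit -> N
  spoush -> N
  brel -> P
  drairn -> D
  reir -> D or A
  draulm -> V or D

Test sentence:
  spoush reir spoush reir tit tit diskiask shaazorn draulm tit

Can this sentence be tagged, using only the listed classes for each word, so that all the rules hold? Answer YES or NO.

NO

Candidates per position — 1:spoush {N}; 2:reir {D,A}; 3:spoush {N}; 4:reir {D,A}; 5:tit {N}; 6:tit {N}; 7:diskiask {P}; 8:shaazorn {A}; 9:draulm {V,D}; 10:tit {N}.
Rule 3 cannot be satisfied by any choice of tags from the lexicon.
So there is no consistent tagging.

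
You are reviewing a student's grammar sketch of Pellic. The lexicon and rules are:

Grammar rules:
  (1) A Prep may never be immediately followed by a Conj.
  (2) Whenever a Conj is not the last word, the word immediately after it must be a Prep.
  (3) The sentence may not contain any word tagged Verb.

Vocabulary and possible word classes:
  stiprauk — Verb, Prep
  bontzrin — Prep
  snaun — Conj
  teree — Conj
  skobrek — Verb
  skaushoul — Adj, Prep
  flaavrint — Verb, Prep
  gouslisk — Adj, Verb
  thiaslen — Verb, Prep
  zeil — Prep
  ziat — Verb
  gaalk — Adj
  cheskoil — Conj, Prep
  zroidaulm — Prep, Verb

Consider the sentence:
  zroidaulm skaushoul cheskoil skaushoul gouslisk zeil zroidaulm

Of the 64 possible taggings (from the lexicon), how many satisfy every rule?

5

Candidates per position — 1:zroidaulm {Prep,Verb}; 2:skaushoul {Adj,Prep}; 3:cheskoil {Conj,Prep}; 4:skaushoul {Adj,Prep}; 5:gouslisk {Adj,Verb}; 6:zeil {Prep}; 7:zroidaulm {Prep,Verb}.
There are 64 candidate sequences in total.
The sequences that satisfy every rule: Prep Adj Conj Prep Adj Prep Prep; Prep Adj Prep Adj Adj Prep Prep; Prep Adj Prep Prep Adj Prep Prep; Prep Prep Prep Adj Adj Prep Prep; Prep Prep Prep Prep Adj Prep Prep.
Count = 5.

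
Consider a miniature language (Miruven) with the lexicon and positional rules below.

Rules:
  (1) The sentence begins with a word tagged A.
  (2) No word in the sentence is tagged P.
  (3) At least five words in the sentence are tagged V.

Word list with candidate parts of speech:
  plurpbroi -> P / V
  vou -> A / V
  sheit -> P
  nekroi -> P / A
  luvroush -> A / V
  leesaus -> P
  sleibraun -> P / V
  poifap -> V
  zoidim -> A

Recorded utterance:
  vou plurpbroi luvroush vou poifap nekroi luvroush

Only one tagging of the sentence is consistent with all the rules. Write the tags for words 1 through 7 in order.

A V V V V A V

Candidates per position — 1:vou {A,V}; 2:plurpbroi {P,V}; 3:luvroush {A,V}; 4:vou {A,V}; 5:poifap {V}; 6:nekroi {P,A}; 7:luvroush {A,V}.
Word 1 cannot be V — rule 1 would then fail for every completion. It is A.
Word 2 cannot be P — rule 2 would then fail for every completion. It is V.
Word 3 cannot be A — rule 3 would then fail for every completion. It is V.
Word 4 cannot be A — rule 3 would then fail for every completion. It is V.
Word 6 cannot be P — rule 2 would then fail for every completion. It is A.
Word 7 cannot be A — rule 3 would then fail for every completion. It is V.
The unique satisfying tagging is: A V V V V A V.
Check: rule 1 ok; rule 2 ok; rule 3 ok.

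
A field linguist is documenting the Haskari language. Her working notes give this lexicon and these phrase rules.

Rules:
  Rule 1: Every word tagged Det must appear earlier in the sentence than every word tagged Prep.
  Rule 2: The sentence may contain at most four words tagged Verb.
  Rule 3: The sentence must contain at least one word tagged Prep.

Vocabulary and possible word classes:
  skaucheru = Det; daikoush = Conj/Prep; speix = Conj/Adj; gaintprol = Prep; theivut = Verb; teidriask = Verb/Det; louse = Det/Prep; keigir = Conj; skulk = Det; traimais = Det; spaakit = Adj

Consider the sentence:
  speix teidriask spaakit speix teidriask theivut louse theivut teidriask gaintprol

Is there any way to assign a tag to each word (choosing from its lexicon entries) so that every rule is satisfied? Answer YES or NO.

YES

Candidates per position — 1:speix {Conj,Adj}; 2:teidriask {Verb,Det}; 3:spaakit {Adj}; 4:speix {Conj,Adj}; 5:teidriask {Verb,Det}; 6:theivut {Verb}; 7:louse {Det,Prep}; 8:theivut {Verb}; 9:teidriask {Verb,Det}; 10:gaintprol {Prep}.
One satisfying assignment: Conj Det Adj Conj Det Verb Det Verb Verb Prep.
Rule-by-rule: rule 1 ✓; rule 2 ✓; rule 3 ✓.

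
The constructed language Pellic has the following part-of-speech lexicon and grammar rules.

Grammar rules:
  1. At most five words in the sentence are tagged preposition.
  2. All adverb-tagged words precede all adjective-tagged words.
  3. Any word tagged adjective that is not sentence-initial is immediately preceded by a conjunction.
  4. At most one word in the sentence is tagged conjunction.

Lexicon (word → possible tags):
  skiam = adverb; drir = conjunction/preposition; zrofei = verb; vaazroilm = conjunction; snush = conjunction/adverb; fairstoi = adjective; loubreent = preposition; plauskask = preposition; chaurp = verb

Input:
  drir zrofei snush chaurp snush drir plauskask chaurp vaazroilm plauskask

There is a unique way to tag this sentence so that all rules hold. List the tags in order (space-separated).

preposition verb adverb verb adverb preposition preposition verb conjunction preposition

Candidates per position — 1:drir {conjunction,preposition}; 2:zrofei {verb}; 3:snush {conjunction,adverb}; 4:chaurp {verb}; 5:snush {conjunction,adverb}; 6:drir {conjunction,preposition}; 7:plauskask {preposition}; 8:chaurp {verb}; 9:vaazroilm {conjunction}; 10:plauskask {preposition}.
At position 1, choosing conjunction makes rule 4 impossible to satisfy; hence preposition.
At position 3, choosing conjunction makes rule 4 impossible to satisfy; hence adverb.
At position 5, choosing conjunction makes rule 4 impossible to satisfy; hence adverb.
At position 6, choosing conjunction makes rule 4 impossible to satisfy; hence preposition.
So the tagging must be: preposition verb adverb verb adverb preposition preposition verb conjunction preposition.
Rule-by-rule: rule 1 ✓; rule 2 ✓; rule 3 ✓; rule 4 ✓.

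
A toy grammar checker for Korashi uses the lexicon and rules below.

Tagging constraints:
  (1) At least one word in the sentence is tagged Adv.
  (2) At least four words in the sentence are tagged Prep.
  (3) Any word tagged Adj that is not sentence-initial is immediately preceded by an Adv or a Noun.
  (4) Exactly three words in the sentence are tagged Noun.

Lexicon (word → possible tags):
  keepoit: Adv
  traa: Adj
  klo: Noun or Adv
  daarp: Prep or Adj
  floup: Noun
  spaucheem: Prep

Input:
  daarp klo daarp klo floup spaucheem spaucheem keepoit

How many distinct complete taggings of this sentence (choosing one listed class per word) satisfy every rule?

Candidates per position — 1:daarp {Prep,Adj}; 2:klo {Noun,Adv}; 3:daarp {Prep,Adj}; 4:klo {Noun,Adv}; 5:floup {Noun}; 6:spaucheem {Prep}; 7:spaucheem {Prep}; 8:keepoit {Adv}.
There are 16 candidate sequences in total.
The sequences that satisfy every rule: Prep Noun Prep Noun Noun Prep Prep Adv.
Count = 1.

1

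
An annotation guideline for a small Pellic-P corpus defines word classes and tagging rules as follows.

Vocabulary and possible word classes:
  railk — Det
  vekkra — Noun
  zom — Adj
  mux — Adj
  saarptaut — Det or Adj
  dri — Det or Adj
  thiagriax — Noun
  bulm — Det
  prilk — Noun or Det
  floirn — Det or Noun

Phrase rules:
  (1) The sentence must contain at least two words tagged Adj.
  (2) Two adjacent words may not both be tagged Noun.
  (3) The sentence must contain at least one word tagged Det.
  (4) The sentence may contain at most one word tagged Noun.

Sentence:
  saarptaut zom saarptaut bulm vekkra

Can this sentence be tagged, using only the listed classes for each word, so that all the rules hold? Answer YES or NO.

YES

Candidates per position — 1:saarptaut {Det,Adj}; 2:zom {Adj}; 3:saarptaut {Det,Adj}; 4:bulm {Det}; 5:vekkra {Noun}.
One satisfying assignment: Adj Adj Adj Det Noun.
Rule-by-rule: rule 1 ✓; rule 2 ✓; rule 3 ✓; rule 4 ✓.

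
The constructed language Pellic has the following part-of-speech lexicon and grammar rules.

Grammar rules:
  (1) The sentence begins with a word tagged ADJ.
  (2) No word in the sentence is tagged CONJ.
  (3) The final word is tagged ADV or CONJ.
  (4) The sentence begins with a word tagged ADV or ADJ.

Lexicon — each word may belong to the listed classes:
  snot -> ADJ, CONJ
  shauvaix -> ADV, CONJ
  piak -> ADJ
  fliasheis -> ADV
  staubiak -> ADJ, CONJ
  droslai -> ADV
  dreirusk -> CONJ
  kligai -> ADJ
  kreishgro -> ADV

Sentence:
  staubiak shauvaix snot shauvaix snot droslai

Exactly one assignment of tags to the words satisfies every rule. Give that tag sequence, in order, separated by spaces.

Candidates per position — 1:staubiak {ADJ,CONJ}; 2:shauvaix {ADV,CONJ}; 3:snot {ADJ,CONJ}; 4:shauvaix {ADV,CONJ}; 5:snot {ADJ,CONJ}; 6:droslai {ADV}.
Word 1 cannot be CONJ — rule 1 would then fail for every completion. It is ADJ.
Word 2 cannot be CONJ — rule 2 would then fail for every completion. It is ADV.
Word 3 cannot be CONJ — rule 2 would then fail for every completion. It is ADJ.
Word 4 cannot be CONJ — rule 2 would then fail for every completion. It is ADV.
Word 5 cannot be CONJ — rule 2 would then fail for every completion. It is ADJ.
That leaves exactly one tagging: ADJ ADV ADJ ADV ADJ ADV.
Rule-by-rule: rule 1 ✓; rule 2 ✓; rule 3 ✓; rule 4 ✓.

ADJ ADV ADJ ADV ADJ ADV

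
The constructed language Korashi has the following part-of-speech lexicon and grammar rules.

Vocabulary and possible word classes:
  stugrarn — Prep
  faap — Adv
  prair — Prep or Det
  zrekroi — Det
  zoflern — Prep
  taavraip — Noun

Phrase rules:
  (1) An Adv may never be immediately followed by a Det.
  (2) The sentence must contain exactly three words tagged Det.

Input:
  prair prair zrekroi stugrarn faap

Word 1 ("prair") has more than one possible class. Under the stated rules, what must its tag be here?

Det

Candidates per position — 1:prair {Prep,Det}; 2:prair {Prep,Det}; 3:zrekroi {Det}; 4:stugrarn {Prep}; 5:faap {Adv}.
Position 1: tagging it Prep would leave rule 2 unsatisfiable, so it must be Det.
Position 2: tagging it Prep would leave rule 2 unsatisfiable, so it must be Det.
So the tagging must be: Det Det Det Prep Adv.
Checking: rule 1 satisfied; rule 2 satisfied.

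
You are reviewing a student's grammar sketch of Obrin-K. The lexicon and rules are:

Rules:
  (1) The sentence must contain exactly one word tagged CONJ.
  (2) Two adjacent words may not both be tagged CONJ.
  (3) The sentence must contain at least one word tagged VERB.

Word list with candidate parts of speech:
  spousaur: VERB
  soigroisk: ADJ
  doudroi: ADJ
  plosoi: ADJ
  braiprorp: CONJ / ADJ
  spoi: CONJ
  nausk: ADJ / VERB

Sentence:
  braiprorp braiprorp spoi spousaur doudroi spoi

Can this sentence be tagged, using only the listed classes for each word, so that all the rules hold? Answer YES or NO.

NO

Candidates per position — 1:braiprorp {CONJ,ADJ}; 2:braiprorp {CONJ,ADJ}; 3:spoi {CONJ}; 4:spousaur {VERB}; 5:doudroi {ADJ}; 6:spoi {CONJ}.
Rule 1 cannot be satisfied by any choice of tags from the lexicon.
So there is no consistent tagging.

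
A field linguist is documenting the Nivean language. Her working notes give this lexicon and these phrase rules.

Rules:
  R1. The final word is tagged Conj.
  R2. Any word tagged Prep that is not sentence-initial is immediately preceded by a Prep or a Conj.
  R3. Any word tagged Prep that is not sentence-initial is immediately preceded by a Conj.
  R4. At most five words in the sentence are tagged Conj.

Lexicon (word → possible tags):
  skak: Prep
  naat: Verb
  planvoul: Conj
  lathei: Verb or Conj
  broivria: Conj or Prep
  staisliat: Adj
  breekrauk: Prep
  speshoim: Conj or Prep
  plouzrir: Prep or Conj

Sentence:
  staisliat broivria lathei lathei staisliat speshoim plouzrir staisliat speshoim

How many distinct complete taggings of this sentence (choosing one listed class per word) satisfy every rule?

7

Candidates per position — 1:staisliat {Adj}; 2:broivria {Conj,Prep}; 3:lathei {Verb,Conj}; 4:lathei {Verb,Conj}; 5:staisliat {Adj}; 6:speshoim {Conj,Prep}; 7:plouzrir {Prep,Conj}; 8:staisliat {Adj}; 9:speshoim {Conj,Prep}.
There are 64 candidate sequences in total.
Checking each against the rules leaves 7 sequences.
Count = 7.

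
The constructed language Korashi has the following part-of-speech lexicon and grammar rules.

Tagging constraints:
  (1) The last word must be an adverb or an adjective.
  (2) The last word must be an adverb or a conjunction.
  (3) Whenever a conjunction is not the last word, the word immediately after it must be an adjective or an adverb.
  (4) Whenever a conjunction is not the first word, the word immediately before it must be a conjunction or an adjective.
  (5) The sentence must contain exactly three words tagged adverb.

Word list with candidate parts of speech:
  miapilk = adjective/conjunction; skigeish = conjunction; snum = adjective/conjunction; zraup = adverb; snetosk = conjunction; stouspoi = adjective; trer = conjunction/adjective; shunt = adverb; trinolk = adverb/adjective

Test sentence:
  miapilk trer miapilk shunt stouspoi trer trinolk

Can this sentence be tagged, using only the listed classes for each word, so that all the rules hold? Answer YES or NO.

Candidates per position — 1:miapilk {adjective,conjunction}; 2:trer {conjunction,adjective}; 3:miapilk {adjective,conjunction}; 4:shunt {adverb}; 5:stouspoi {adjective}; 6:trer {conjunction,adjective}; 7:trinolk {adverb,adjective}.
Rule 5 cannot be satisfied by any choice of tags from the lexicon.
So there is no consistent tagging.

NO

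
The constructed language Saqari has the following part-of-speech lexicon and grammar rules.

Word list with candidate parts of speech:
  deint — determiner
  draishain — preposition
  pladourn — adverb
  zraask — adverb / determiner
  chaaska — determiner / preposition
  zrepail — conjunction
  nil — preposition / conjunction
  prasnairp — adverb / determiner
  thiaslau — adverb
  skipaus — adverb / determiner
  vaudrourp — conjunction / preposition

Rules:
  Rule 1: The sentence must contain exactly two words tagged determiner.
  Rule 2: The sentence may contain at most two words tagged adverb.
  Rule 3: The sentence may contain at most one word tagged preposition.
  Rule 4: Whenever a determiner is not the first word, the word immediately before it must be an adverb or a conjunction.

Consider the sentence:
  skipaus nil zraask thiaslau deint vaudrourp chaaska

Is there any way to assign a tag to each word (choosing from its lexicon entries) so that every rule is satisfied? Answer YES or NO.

YES

Candidates per position — 1:skipaus {adverb,determiner}; 2:nil {preposition,conjunction}; 3:zraask {adverb,determiner}; 4:thiaslau {adverb}; 5:deint {determiner}; 6:vaudrourp {conjunction,preposition}; 7:chaaska {determiner,preposition}.
One satisfying assignment: determiner conjunction adverb adverb determiner conjunction preposition.
Verifying each rule — rule 1 satisfied; rule 2 satisfied; rule 3 satisfied; rule 4 satisfied.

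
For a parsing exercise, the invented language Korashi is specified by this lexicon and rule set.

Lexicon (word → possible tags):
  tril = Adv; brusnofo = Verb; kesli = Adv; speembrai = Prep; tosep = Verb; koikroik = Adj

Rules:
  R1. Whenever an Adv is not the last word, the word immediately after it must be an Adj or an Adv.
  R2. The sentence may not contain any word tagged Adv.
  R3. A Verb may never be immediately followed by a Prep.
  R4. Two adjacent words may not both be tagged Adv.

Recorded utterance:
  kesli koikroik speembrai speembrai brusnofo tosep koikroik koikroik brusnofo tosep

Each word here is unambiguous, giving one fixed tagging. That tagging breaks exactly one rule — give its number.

Fixed tagging: Adv Adj Prep Prep Verb Verb Adj Adj Verb Verb.
Applying the rules: R1 holds, R2 violated, R3 holds, R4 holds.
Only rule 2 fails.

2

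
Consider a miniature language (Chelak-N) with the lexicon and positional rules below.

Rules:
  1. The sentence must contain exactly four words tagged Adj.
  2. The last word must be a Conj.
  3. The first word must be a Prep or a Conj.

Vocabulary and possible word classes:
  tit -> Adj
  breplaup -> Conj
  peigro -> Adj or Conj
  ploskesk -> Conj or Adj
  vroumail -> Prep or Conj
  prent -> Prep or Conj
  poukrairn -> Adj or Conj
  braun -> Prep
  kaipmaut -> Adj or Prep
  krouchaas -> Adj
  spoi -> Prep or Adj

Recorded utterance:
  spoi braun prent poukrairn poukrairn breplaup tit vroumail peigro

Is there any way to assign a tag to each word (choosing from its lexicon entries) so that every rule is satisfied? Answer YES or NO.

NO

Candidates per position — 1:spoi {Prep,Adj}; 2:braun {Prep}; 3:prent {Prep,Conj}; 4:poukrairn {Adj,Conj}; 5:poukrairn {Adj,Conj}; 6:breplaup {Conj}; 7:tit {Adj}; 8:vroumail {Prep,Conj}; 9:peigro {Adj,Conj}.
Every candidate sequence violates at least one rule; no consistent tagging exists.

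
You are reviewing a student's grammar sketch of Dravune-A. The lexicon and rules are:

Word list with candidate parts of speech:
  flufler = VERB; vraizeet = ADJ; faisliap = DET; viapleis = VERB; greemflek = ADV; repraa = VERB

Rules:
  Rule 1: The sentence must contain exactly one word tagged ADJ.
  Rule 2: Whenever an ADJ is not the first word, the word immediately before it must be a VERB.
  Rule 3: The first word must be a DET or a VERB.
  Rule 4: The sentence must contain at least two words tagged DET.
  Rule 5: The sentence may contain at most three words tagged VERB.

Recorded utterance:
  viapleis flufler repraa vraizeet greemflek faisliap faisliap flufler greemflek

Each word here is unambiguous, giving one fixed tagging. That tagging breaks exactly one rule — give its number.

Fixed tagging: VERB VERB VERB ADJ ADV DET DET VERB ADV.
Checking each rule: R1 pass, R2 pass, R3 pass, R4 pass, R5 fail.
Only rule 5 fails.

5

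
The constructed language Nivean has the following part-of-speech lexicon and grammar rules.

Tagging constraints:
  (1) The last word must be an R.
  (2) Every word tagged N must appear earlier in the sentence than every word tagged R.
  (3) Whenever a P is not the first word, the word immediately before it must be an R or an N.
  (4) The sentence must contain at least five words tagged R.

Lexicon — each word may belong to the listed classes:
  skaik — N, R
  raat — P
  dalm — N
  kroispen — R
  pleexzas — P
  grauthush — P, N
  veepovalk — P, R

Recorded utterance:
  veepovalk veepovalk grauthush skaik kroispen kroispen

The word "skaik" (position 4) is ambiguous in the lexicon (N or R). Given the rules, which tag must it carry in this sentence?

R

Candidates per position — 1:veepovalk {P,R}; 2:veepovalk {P,R}; 3:grauthush {P,N}; 4:skaik {N,R}; 5:kroispen {R}; 6:kroispen {R}.
If word 1 were P, no tagging could satisfy rule 4; so word 1 is R.
If word 2 were P, no tagging could satisfy rule 4; so word 2 is R.
If word 3 were N, no tagging could satisfy rule 2; so word 3 is P.
If word 4 were N, no tagging could satisfy rule 2; so word 4 is R.
The unique satisfying tagging is: R R P R R R.
Check: rule 1 satisfied; rule 2 satisfied; rule 3 satisfied; rule 4 satisfied.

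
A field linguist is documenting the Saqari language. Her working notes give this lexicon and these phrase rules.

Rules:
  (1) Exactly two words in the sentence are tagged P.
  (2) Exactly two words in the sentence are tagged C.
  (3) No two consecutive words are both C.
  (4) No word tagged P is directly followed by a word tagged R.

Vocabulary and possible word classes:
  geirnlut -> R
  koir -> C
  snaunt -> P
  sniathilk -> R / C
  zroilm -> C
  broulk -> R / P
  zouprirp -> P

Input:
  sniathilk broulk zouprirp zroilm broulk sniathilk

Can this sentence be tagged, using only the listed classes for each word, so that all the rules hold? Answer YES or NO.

YES

Candidates per position — 1:sniathilk {R,C}; 2:broulk {R,P}; 3:zouprirp {P}; 4:zroilm {C}; 5:broulk {R,P}; 6:sniathilk {R,C}.
One satisfying assignment: C P P C R R.
Verifying each rule — rule 1 holds; rule 2 holds; rule 3 holds; rule 4 holds.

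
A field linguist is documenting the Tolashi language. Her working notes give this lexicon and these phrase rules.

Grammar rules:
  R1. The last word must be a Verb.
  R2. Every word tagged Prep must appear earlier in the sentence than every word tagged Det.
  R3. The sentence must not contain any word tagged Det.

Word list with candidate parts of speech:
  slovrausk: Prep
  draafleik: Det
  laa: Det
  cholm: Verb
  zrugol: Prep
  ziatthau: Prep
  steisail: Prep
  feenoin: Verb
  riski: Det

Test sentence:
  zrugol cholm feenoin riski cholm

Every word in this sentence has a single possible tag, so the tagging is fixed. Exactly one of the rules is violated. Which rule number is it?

3

Fixed tagging: Prep Verb Verb Det Verb.
Checking each rule: R1 pass, R2 pass, R3 fail.
Only rule 3 fails.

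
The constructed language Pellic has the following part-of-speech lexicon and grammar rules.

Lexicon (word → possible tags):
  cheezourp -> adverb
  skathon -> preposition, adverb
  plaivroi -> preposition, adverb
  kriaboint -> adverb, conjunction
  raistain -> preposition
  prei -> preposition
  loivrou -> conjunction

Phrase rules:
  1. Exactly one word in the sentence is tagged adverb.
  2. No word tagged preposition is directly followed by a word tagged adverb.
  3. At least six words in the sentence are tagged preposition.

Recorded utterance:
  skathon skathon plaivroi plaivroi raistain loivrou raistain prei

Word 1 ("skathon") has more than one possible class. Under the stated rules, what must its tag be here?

adverb

Candidates per position — 1:skathon {preposition,adverb}; 2:skathon {preposition,adverb}; 3:plaivroi {preposition,adverb}; 4:plaivroi {preposition,adverb}; 5:raistain {preposition}; 6:loivrou {conjunction}; 7:raistain {preposition}; 8:prei {preposition}.
Position 1: the remaining choice is settled jointly with positions 2, 3, 4 — only adverb at position 1 is part of a tagging that satisfies every rule.
So the tagging must be: adverb preposition preposition preposition preposition conjunction preposition preposition.
Checking: rule 1 holds; rule 2 holds; rule 3 holds.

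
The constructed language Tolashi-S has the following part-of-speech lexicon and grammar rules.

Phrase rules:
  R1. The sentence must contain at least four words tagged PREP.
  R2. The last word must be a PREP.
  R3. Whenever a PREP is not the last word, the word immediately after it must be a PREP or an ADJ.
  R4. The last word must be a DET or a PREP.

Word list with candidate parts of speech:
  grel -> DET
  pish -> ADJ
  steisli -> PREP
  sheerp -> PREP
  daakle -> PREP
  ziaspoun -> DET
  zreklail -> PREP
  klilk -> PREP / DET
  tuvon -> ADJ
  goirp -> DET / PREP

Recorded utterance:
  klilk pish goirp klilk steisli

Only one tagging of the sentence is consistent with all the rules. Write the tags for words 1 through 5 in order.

PREP ADJ PREP PREP PREP

Candidates per position — 1:klilk {PREP,DET}; 2:pish {ADJ}; 3:goirp {DET,PREP}; 4:klilk {PREP,DET}; 5:steisli {PREP}.
If word 1 were DET, no tagging could satisfy rule 1; so word 1 is PREP.
If word 3 were DET, no tagging could satisfy rule 1; so word 3 is PREP.
If word 4 were DET, no tagging could satisfy rule 1; so word 4 is PREP.
That leaves exactly one tagging: PREP ADJ PREP PREP PREP.
Rule-by-rule: rule 1 ok; rule 2 ok; rule 3 ok; rule 4 ok.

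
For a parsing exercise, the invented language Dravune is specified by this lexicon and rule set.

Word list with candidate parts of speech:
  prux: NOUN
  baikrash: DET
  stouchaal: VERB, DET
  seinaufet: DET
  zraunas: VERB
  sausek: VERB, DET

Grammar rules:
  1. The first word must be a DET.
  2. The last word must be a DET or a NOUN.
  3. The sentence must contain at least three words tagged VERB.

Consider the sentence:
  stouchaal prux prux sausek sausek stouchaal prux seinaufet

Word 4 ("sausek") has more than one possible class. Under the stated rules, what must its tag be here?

VERB

Candidates per position — 1:stouchaal {VERB,DET}; 2:prux {NOUN}; 3:prux {NOUN}; 4:sausek {VERB,DET}; 5:sausek {VERB,DET}; 6:stouchaal {VERB,DET}; 7:prux {NOUN}; 8:seinaufet {DET}.
Position 1: tagging it VERB would leave rule 1 unsatisfiable, so it must be DET.
Position 4: tagging it DET would leave rule 3 unsatisfiable, so it must be VERB.
Position 5: tagging it DET would leave rule 3 unsatisfiable, so it must be VERB.
Position 6: tagging it DET would leave rule 3 unsatisfiable, so it must be VERB.
The only consistent sequence is: DET NOUN NOUN VERB VERB VERB NOUN DET.
Check: rule 1 ✓; rule 2 ✓; rule 3 ✓.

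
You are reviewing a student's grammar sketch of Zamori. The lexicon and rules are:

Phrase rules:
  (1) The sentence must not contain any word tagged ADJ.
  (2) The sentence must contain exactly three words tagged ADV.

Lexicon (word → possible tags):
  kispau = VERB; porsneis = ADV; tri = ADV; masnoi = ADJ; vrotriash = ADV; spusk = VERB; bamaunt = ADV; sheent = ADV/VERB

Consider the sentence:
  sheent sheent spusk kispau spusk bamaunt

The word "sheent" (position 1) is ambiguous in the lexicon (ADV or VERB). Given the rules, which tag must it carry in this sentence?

ADV

Candidates per position — 1:sheent {ADV,VERB}; 2:sheent {ADV,VERB}; 3:spusk {VERB}; 4:kispau {VERB}; 5:spusk {VERB}; 6:bamaunt {ADV}.
Word 1 cannot be VERB — rule 2 would then fail for every completion. It is ADV.
Word 2 cannot be VERB — rule 2 would then fail for every completion. It is ADV.
That leaves exactly one tagging: ADV ADV VERB VERB VERB ADV.
Checking: rule 1 ✓; rule 2 ✓.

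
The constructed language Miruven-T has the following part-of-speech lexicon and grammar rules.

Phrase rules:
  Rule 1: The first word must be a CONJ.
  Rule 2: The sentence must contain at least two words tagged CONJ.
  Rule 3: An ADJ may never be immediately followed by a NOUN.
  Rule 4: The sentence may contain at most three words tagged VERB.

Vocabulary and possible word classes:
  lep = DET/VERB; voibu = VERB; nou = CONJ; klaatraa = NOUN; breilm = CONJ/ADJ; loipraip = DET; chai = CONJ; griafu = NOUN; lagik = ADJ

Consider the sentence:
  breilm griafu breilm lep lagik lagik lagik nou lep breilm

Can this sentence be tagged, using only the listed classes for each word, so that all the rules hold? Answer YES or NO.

Candidates per position — 1:breilm {CONJ,ADJ}; 2:griafu {NOUN}; 3:breilm {CONJ,ADJ}; 4:lep {DET,VERB}; 5:lagik {ADJ}; 6:lagik {ADJ}; 7:lagik {ADJ}; 8:nou {CONJ}; 9:lep {DET,VERB}; 10:breilm {CONJ,ADJ}.
One satisfying assignment: CONJ NOUN ADJ VERB ADJ ADJ ADJ CONJ DET ADJ.
Verifying each rule — rule 1 satisfied; rule 2 satisfied; rule 3 satisfied; rule 4 satisfied.

YES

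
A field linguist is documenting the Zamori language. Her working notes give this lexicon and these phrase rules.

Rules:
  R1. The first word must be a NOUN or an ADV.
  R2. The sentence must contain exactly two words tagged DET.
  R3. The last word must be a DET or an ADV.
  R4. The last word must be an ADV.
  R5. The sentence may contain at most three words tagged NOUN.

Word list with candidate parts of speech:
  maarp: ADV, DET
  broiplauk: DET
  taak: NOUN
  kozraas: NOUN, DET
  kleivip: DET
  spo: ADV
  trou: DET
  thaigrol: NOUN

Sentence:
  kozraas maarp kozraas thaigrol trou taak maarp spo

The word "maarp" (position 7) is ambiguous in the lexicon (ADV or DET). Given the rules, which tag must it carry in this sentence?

ADV

Candidates per position — 1:kozraas {NOUN,DET}; 2:maarp {ADV,DET}; 3:kozraas {NOUN,DET}; 4:thaigrol {NOUN}; 5:trou {DET}; 6:taak {NOUN}; 7:maarp {ADV,DET}; 8:spo {ADV}.
Position 1: tagging it DET would leave rule 1 unsatisfiable, so it must be NOUN.
Position 3: tagging it NOUN would leave rule 5 unsatisfiable, so it must be DET.
Position 7: tagging it DET would leave rule 2 unsatisfiable, so it must be ADV.
Position 2: tagging it DET would leave rule 2 unsatisfiable, so it must be ADV.
So the tagging must be: NOUN ADV DET NOUN DET NOUN ADV ADV.
Verifying each rule — rule 1 ✓; rule 2 ✓; rule 3 ✓; rule 4 ✓; rule 5 ✓.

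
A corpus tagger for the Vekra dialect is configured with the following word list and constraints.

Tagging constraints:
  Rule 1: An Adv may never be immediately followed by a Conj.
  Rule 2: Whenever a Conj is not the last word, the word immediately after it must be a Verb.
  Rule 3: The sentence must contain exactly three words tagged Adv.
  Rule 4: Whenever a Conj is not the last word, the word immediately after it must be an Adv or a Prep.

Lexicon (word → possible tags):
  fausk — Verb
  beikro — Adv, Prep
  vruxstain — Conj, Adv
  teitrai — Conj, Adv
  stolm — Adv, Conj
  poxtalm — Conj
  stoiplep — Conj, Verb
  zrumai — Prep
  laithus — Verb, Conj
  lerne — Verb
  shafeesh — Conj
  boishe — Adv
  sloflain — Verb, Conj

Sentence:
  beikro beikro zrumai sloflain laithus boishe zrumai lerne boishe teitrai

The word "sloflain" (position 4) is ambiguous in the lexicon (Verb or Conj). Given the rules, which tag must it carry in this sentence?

Verb

Candidates per position — 1:beikro {Adv,Prep}; 2:beikro {Adv,Prep}; 3:zrumai {Prep}; 4:sloflain {Verb,Conj}; 5:laithus {Verb,Conj}; 6:boishe {Adv}; 7:zrumai {Prep}; 8:lerne {Verb}; 9:boishe {Adv}; 10:teitrai {Conj,Adv}.
Position 4: tagging it Conj would leave rule 4 unsatisfiable, so it must be Verb.
Position 5: tagging it Conj would leave rule 2 unsatisfiable, so it must be Verb.
Position 10: tagging it Conj would leave rule 1 unsatisfiable, so it must be Adv.
Position 1: tagging it Adv would leave rule 3 unsatisfiable, so it must be Prep.
Position 2: tagging it Adv would leave rule 3 unsatisfiable, so it must be Prep.
That leaves exactly one tagging: Prep Prep Prep Verb Verb Adv Prep Verb Adv Adv.
Checking: rule 1 holds; rule 2 holds; rule 3 holds; rule 4 holds.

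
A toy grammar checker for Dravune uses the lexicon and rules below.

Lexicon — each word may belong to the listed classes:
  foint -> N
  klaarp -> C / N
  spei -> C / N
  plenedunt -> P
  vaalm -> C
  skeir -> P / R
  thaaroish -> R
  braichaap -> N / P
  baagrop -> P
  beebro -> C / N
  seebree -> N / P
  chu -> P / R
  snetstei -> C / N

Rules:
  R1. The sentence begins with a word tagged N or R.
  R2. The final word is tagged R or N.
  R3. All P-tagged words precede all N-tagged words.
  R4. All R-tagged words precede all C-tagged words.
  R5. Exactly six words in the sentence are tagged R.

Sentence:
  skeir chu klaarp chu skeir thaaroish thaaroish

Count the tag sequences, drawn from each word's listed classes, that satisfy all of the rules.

Candidates per position — 1:skeir {P,R}; 2:chu {P,R}; 3:klaarp {C,N}; 4:chu {P,R}; 5:skeir {P,R}; 6:thaaroish {R}; 7:thaaroish {R}.
There are 32 candidate sequences in total.
The sequences that satisfy every rule: R R N R R R R.
Count = 1.

1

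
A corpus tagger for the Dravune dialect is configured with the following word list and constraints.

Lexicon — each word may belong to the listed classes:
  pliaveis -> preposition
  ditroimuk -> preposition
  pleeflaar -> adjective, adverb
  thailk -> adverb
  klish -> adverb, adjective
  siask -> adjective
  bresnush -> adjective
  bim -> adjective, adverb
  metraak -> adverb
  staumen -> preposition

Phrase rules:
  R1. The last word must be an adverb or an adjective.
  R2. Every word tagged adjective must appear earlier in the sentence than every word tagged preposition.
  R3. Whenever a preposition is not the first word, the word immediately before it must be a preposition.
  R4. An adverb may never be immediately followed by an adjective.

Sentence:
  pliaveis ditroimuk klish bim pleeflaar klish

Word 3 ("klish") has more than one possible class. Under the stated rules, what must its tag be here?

Candidates per position — 1:pliaveis {preposition}; 2:ditroimuk {preposition}; 3:klish {adverb,adjective}; 4:bim {adjective,adverb}; 5:pleeflaar {adjective,adverb}; 6:klish {adverb,adjective}.
Word 3 cannot be adjective — rule 2 would then fail for every completion. It is adverb.
Word 4 cannot be adjective — rule 2 would then fail for every completion. It is adverb.
Word 5 cannot be adjective — rule 2 would then fail for every completion. It is adverb.
Word 6 cannot be adjective — rule 2 would then fail for every completion. It is adverb.
The only consistent sequence is: preposition preposition adverb adverb adverb adverb.
Checking: rule 1 holds; rule 2 holds; rule 3 holds; rule 4 holds.

adverb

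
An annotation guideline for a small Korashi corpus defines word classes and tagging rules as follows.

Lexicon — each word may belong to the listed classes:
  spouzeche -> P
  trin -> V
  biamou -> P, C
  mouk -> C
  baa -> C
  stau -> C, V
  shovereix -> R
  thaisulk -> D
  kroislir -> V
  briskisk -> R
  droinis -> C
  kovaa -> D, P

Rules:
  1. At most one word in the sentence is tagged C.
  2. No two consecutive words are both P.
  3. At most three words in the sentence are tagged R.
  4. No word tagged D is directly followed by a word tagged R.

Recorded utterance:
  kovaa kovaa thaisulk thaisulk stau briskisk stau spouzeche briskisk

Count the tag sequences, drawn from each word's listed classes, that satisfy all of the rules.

Candidates per position — 1:kovaa {D,P}; 2:kovaa {D,P}; 3:thaisulk {D}; 4:thaisulk {D}; 5:stau {C,V}; 6:briskisk {R}; 7:stau {C,V}; 8:spouzeche {P}; 9:briskisk {R}.
There are 16 candidate sequences in total.
Checking each against the rules leaves 9 sequences.
Count = 9.

9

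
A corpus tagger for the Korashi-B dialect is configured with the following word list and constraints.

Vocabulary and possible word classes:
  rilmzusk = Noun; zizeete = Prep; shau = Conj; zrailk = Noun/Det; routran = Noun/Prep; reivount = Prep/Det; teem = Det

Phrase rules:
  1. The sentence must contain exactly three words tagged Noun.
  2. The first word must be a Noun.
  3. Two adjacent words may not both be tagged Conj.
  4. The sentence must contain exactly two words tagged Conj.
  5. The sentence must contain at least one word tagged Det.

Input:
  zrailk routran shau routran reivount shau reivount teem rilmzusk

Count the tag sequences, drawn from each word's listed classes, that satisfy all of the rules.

8

Candidates per position — 1:zrailk {Noun,Det}; 2:routran {Noun,Prep}; 3:shau {Conj}; 4:routran {Noun,Prep}; 5:reivount {Prep,Det}; 6:shau {Conj}; 7:reivount {Prep,Det}; 8:teem {Det}; 9:rilmzusk {Noun}.
There are 32 candidate sequences in total.
Checking each against the rules leaves 8 sequences.
Count = 8.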